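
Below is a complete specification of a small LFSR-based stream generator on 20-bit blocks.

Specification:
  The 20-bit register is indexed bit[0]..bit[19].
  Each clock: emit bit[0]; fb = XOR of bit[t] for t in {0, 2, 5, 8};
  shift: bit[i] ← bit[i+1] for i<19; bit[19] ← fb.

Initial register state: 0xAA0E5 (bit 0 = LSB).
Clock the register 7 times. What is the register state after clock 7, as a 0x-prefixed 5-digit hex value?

0xF7541

reg_0 = 0xAA0E5
clock 1: out=1, reg = 0xD5072
clock 2: out=0, reg = 0xEA839
clock 3: out=1, reg = 0x7541C
clock 4: out=0, reg = 0xBAA0E
clock 5: out=0, reg = 0xDD507
clock 6: out=1, reg = 0xEEA83
clock 7: out=1, reg = 0xF7541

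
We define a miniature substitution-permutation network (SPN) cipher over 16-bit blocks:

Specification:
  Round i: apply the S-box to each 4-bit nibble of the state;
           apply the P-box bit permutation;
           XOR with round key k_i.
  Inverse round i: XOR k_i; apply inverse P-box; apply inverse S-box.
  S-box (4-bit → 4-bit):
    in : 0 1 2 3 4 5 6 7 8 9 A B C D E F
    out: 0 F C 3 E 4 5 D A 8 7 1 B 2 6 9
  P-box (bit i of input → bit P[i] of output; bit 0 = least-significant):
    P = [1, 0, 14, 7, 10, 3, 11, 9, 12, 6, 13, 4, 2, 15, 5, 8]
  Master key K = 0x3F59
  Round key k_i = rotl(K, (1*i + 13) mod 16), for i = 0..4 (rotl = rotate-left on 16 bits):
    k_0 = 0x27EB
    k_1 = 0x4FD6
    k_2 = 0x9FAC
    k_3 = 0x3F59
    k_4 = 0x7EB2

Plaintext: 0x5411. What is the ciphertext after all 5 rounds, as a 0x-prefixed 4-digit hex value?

s_0 = plaintext = 0x5411
s_1 = Round(s_0, k_0) = 0x4910
s_2 = Round(s_1, k_1) = 0xC0EE
s_3 = Round(s_2, k_2) = 0x56A1
s_4 = Round(s_3, k_3) = 0x43F2
s_5 = Round(s_4, k_4) = 0xA952

0xA952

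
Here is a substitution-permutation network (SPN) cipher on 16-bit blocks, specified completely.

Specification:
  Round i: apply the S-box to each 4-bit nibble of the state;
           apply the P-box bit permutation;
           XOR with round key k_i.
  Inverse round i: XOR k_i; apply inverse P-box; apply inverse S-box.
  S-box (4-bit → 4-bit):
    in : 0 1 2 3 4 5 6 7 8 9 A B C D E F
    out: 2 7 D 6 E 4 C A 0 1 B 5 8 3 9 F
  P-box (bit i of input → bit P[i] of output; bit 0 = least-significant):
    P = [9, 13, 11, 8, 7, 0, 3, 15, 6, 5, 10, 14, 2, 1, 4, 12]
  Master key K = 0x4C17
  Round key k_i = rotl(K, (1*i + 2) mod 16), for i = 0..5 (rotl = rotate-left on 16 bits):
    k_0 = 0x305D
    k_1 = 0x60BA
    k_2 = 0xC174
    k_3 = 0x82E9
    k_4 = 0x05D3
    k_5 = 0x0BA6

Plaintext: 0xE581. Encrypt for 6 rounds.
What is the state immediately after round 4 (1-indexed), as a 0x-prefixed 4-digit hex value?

s_0 = plaintext = 0xE581
s_1 = Round(s_0, k_0) = 0x0E59
s_2 = Round(s_1, k_1) = 0x22F0
s_3 = Round(s_2, k_2) = 0x35A9
s_4 = Round(s_3, k_3) = 0x047A
s_5 = Round(s_4, k_4) = 0xE2F0
s_6 = Round(s_5, k_5) = 0xFF6B

0x047A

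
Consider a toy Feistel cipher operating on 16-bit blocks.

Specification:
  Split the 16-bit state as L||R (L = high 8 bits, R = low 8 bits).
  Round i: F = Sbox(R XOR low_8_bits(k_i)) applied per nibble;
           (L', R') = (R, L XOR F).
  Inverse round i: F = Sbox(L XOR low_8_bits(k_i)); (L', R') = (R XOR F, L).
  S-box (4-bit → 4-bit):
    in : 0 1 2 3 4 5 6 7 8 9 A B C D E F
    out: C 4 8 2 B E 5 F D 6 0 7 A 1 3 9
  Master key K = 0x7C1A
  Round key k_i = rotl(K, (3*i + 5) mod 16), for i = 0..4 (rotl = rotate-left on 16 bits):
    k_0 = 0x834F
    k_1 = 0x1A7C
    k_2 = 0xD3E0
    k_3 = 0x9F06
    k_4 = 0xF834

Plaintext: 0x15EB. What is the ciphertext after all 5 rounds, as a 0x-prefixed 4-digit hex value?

0x23B3

s_0 = plaintext = 0x15EB
s_1 = Round(s_0, k_0) = 0xEB1E
s_2 = Round(s_1, k_1) = 0x1EB3
s_3 = Round(s_2, k_2) = 0xB3FC
s_4 = Round(s_3, k_3) = 0xFC23
s_5 = Round(s_4, k_4) = 0x23B3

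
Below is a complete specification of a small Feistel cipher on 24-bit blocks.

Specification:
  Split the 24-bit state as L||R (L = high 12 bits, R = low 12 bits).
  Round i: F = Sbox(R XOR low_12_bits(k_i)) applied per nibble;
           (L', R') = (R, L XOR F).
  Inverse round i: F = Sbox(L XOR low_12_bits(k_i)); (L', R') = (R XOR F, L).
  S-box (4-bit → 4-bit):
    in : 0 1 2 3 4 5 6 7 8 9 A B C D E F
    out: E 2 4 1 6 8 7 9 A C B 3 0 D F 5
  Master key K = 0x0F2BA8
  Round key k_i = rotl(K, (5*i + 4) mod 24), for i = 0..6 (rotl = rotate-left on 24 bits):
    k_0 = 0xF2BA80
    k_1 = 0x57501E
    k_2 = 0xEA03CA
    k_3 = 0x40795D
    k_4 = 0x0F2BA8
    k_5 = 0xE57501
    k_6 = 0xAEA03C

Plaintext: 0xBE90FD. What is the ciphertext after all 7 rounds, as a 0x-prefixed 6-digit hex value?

0x478A16

s_0 = plaintext = 0xBE90FD
s_1 = Round(s_0, k_0) = 0x0FD074
s_2 = Round(s_1, k_1) = 0x074E86
s_3 = Round(s_2, k_2) = 0xE86D14
s_4 = Round(s_3, k_3) = 0xD148EA
s_5 = Round(s_4, k_4) = 0x8EAC70
s_6 = Round(s_5, k_5) = 0xC70478
s_7 = Round(s_6, k_6) = 0x478A16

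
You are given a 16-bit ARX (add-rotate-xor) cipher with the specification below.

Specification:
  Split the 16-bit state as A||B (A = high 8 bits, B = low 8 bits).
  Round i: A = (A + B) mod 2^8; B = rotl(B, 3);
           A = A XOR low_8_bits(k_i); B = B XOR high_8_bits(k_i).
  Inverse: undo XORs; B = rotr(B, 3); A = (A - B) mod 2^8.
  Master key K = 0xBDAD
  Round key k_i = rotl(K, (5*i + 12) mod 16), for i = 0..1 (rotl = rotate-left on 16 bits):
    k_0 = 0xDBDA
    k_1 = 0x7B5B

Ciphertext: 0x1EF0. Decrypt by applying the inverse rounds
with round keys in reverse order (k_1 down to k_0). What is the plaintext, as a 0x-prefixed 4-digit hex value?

s_0 = ciphertext = 0x1EF0
s_1 = InvRound(s_0, k_1) = 0xD471
s_2 = InvRound(s_1, k_0) = 0xB955

0xB955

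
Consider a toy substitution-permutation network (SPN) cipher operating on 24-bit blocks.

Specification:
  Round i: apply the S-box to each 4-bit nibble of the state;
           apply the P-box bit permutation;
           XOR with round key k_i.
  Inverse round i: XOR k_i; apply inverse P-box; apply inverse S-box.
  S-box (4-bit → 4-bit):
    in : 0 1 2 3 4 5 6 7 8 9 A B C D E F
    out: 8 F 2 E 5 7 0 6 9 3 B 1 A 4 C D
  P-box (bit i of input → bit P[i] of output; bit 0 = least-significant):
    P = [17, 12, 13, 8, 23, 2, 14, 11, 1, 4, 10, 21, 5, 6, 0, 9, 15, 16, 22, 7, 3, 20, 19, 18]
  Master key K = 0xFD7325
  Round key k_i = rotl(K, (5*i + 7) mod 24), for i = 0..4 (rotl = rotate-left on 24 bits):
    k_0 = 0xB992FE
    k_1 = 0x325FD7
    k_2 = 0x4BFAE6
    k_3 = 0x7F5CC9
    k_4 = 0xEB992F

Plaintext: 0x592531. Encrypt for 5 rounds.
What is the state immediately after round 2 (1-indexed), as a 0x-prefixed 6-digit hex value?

0x8752D9

s_0 = plaintext = 0x592531
s_1 = Round(s_0, k_0) = 0xA26FA0
s_2 = Round(s_1, k_1) = 0x8752D9
s_3 = Round(s_2, k_2) = 0x0CAA9F
s_4 = Round(s_3, k_3) = 0xD87F3F
s_5 = Round(s_4, k_4) = 0xC174E8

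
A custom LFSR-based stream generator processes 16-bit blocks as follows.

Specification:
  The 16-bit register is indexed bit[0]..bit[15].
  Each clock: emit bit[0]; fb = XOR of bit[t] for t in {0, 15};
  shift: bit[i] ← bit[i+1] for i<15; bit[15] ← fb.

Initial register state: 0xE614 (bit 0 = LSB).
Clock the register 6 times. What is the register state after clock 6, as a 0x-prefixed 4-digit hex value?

reg_0 = 0xE614
clock 1: out=0, reg = 0xF30A
clock 2: out=0, reg = 0xF985
clock 3: out=1, reg = 0x7CC2
clock 4: out=0, reg = 0x3E61
clock 5: out=1, reg = 0x9F30
clock 6: out=0, reg = 0xCF98

0xCF98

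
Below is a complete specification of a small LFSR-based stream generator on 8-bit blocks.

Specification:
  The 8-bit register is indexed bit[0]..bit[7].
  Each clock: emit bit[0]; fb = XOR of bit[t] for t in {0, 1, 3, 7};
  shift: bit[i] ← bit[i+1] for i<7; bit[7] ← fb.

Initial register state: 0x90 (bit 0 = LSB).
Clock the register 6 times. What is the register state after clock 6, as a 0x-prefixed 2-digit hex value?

0x66

reg_0 = 0x90
clock 1: out=0, reg = 0xC8
clock 2: out=0, reg = 0x64
clock 3: out=0, reg = 0x32
clock 4: out=0, reg = 0x99
clock 5: out=1, reg = 0xCC
clock 6: out=0, reg = 0x66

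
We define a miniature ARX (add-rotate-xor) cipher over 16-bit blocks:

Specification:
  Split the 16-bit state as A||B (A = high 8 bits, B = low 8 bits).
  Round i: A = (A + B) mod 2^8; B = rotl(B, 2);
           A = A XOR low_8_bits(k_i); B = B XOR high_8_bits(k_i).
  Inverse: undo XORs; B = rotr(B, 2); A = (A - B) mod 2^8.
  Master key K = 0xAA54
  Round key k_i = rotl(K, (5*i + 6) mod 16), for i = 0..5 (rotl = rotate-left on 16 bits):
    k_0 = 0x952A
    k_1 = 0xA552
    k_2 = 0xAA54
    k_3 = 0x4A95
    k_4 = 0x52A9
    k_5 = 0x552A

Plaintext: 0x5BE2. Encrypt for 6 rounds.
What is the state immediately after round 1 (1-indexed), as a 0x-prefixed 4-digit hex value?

s_0 = plaintext = 0x5BE2
s_1 = Round(s_0, k_0) = 0x171E
s_2 = Round(s_1, k_1) = 0x67DD
s_3 = Round(s_2, k_2) = 0x10DD
s_4 = Round(s_3, k_3) = 0x783D
s_5 = Round(s_4, k_4) = 0x1CA6
s_6 = Round(s_5, k_5) = 0xE8CF

0x171E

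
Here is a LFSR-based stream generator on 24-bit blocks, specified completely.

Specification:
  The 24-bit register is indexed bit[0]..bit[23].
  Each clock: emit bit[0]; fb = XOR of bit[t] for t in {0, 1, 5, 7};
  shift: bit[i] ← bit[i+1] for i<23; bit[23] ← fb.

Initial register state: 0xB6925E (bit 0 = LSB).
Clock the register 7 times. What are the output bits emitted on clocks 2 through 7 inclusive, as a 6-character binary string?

111101

reg_0 = 0xB6925E
clock 1: out=0, reg = 0xDB492F
clock 2: out=1, reg = 0xEDA497
clock 3: out=1, reg = 0xF6D24B
clock 4: out=1, reg = 0x7B6925
clock 5: out=1, reg = 0x3DB492
clock 6: out=0, reg = 0x1EDA49
clock 7: out=1, reg = 0x8F6D24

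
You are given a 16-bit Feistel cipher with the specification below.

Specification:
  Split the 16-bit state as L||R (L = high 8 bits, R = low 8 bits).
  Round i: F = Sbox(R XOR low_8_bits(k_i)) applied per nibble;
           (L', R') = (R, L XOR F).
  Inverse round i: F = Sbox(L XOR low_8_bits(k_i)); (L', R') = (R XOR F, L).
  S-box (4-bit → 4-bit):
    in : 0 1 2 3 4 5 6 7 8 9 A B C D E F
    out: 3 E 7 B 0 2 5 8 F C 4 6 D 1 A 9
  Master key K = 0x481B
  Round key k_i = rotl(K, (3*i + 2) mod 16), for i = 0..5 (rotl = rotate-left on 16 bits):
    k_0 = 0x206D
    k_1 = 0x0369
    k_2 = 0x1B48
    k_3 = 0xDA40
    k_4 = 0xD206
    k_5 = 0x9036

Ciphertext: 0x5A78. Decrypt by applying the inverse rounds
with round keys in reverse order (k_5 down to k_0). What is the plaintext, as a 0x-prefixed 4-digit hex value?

s_0 = ciphertext = 0x5A78
s_1 = InvRound(s_0, k_5) = 0x255A
s_2 = InvRound(s_1, k_4) = 0x2125
s_3 = InvRound(s_2, k_3) = 0x7B21
s_4 = InvRound(s_3, k_2) = 0x9A7B
s_5 = InvRound(s_4, k_1) = 0xE09A
s_6 = InvRound(s_5, k_0) = 0x6BE0

0x6BE0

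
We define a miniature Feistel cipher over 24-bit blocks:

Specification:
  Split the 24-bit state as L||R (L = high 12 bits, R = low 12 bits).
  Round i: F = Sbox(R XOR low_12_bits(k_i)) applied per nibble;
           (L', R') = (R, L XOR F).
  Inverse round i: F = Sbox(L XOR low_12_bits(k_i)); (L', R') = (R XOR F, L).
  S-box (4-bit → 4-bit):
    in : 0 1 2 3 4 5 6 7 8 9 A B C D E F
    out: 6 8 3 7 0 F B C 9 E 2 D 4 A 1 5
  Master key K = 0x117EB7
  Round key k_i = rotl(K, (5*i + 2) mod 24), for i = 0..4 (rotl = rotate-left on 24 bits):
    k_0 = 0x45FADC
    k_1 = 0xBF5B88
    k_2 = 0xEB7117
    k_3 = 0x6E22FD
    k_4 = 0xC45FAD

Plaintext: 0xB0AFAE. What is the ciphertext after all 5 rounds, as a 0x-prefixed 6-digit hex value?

0x7B2094

s_0 = plaintext = 0xB0AFAE
s_1 = Round(s_0, k_0) = 0xFAE4C9
s_2 = Round(s_1, k_1) = 0x4C9AA6
s_3 = Round(s_2, k_2) = 0xAA6911
s_4 = Round(s_3, k_3) = 0x9117B2
s_5 = Round(s_4, k_4) = 0x7B2094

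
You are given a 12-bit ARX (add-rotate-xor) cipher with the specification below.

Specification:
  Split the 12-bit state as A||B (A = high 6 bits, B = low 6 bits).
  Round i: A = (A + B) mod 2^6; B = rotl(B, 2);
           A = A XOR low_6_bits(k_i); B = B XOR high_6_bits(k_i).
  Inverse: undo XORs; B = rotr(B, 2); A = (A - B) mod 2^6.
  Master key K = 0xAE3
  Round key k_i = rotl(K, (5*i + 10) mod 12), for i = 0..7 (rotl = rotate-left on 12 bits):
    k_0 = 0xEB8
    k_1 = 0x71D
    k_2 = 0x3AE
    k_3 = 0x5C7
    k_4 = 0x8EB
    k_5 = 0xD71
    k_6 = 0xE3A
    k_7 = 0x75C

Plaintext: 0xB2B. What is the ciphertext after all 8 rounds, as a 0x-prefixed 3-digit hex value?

0x3F3

s_0 = plaintext = 0xB2B
s_1 = Round(s_0, k_0) = 0xBD4
s_2 = Round(s_1, k_1) = 0x78D
s_3 = Round(s_2, k_2) = 0x17A
s_4 = Round(s_3, k_3) = 0xE3C
s_5 = Round(s_4, k_4) = 0x7D0
s_6 = Round(s_5, k_5) = 0x7B4
s_7 = Round(s_6, k_6) = 0xA2B
s_8 = Round(s_7, k_7) = 0x3F3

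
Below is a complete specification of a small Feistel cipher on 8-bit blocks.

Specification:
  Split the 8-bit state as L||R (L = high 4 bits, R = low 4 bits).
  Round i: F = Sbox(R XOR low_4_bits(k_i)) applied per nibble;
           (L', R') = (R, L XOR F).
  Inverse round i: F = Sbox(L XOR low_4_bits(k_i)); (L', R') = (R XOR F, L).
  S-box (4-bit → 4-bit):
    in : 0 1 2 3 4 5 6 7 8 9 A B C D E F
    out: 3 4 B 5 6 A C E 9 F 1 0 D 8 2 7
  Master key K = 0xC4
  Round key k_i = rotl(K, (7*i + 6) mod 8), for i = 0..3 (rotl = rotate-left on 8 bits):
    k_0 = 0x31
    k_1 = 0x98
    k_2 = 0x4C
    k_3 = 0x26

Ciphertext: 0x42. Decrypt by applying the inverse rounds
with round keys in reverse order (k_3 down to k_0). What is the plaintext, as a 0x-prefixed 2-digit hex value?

0x85

s_0 = ciphertext = 0x42
s_1 = InvRound(s_0, k_3) = 0x94
s_2 = InvRound(s_1, k_2) = 0xE9
s_3 = InvRound(s_2, k_1) = 0x5E
s_4 = InvRound(s_3, k_0) = 0x85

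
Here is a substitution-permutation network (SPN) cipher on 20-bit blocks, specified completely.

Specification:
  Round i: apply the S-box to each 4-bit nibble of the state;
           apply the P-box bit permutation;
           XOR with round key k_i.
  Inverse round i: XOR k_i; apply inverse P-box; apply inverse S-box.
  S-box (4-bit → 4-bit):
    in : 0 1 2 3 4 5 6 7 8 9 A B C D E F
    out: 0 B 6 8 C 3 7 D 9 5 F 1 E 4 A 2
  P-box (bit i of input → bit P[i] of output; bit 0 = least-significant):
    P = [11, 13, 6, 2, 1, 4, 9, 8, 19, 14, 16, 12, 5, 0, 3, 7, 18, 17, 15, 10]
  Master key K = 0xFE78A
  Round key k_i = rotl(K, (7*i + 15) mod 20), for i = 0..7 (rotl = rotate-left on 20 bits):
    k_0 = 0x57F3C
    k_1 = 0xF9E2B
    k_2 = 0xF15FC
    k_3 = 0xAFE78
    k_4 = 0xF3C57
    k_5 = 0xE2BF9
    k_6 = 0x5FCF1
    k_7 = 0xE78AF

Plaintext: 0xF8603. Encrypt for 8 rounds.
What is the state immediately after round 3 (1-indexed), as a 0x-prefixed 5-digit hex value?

s_0 = plaintext = 0xF8603
s_1 = Round(s_0, k_0) = 0xE3F98
s_2 = Round(s_1, k_1) = 0xDD0AD
s_3 = Round(s_2, k_2) = 0xF96A6
s_4 = Round(s_3, k_3) = 0x19502
s_5 = Round(s_4, k_4) = 0x1583F
s_6 = Round(s_5, k_5) = 0x01ED8
s_7 = Round(s_6, k_6) = 0x5A654
s_8 = Round(s_7, k_7) = 0x13850

0xF96A6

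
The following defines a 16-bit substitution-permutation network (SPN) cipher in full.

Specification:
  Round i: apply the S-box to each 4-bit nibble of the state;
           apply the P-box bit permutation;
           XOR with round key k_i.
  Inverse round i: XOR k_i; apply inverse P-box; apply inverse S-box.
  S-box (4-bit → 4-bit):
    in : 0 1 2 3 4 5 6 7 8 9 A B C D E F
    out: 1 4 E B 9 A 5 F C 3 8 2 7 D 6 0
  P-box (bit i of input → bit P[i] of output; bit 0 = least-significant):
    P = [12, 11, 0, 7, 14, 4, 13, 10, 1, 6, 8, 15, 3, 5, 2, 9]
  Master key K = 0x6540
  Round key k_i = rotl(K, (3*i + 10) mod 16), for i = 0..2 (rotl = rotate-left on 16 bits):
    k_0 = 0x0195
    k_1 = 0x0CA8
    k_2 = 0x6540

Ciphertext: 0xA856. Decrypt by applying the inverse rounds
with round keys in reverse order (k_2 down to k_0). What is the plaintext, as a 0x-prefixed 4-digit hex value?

s_0 = ciphertext = 0xA856
s_1 = InvRound(s_0, k_2) = 0x1D3B
s_2 = InvRound(s_1, k_1) = 0xF6BD
s_3 = InvRound(s_2, k_0) = 0x38D0

0x38D0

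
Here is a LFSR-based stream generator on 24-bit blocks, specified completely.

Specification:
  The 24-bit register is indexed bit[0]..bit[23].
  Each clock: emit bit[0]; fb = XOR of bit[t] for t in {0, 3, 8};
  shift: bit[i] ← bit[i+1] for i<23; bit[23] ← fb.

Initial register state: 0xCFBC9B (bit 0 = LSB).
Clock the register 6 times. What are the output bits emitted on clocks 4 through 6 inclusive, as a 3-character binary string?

110

reg_0 = 0xCFBC9B
clock 1: out=1, reg = 0x67DE4D
clock 2: out=1, reg = 0x33EF26
clock 3: out=0, reg = 0x99F793
clock 4: out=1, reg = 0x4CFBC9
clock 5: out=1, reg = 0xA67DE4
clock 6: out=0, reg = 0xD33EF2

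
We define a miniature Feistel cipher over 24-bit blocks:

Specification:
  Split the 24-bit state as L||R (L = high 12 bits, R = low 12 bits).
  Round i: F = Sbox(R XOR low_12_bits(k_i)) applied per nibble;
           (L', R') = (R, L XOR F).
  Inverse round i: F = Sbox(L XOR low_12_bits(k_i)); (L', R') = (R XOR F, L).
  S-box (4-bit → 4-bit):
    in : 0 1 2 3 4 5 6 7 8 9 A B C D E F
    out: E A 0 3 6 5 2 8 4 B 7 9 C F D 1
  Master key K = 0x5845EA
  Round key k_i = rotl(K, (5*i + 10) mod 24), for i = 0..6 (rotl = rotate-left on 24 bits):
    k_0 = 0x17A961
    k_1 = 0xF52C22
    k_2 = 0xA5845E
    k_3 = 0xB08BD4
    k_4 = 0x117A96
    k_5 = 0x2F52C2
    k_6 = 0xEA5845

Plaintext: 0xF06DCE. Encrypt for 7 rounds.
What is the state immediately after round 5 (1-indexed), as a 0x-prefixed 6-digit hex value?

0x5B94B3

s_0 = plaintext = 0xF06DCE
s_1 = Round(s_0, k_0) = 0xDCE977
s_2 = Round(s_1, k_1) = 0x97789B
s_3 = Round(s_2, k_2) = 0x89B5B2
s_4 = Round(s_3, k_3) = 0x5B25B9
s_5 = Round(s_4, k_4) = 0x5B94B3
s_6 = Round(s_5, k_5) = 0x4B3733
s_7 = Round(s_6, k_6) = 0x733531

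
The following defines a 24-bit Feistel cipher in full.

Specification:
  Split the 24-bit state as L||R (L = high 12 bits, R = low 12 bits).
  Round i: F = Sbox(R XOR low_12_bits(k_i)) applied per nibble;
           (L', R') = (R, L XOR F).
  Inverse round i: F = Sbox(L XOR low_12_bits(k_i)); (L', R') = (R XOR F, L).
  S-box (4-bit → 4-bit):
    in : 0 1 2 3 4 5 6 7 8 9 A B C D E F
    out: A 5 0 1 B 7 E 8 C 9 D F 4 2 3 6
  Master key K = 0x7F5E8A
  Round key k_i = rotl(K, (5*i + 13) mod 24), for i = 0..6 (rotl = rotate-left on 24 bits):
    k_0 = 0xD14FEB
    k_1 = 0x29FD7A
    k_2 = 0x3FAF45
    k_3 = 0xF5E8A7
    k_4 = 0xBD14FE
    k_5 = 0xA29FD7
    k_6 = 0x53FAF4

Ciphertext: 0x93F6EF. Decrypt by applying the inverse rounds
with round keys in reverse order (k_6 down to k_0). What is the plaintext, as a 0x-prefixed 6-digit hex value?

0xC8900A

s_0 = ciphertext = 0x93F6EF
s_1 = InvRound(s_0, k_6) = 0x7A093F
s_2 = InvRound(s_1, k_5) = 0x5B77A0
s_3 = InvRound(s_2, k_4) = 0x2195B7
s_4 = InvRound(s_3, k_3) = 0x844219
s_5 = InvRound(s_4, k_2) = 0xABC844
s_6 = InvRound(s_5, k_1) = 0x00AABC
s_7 = InvRound(s_6, k_0) = 0xC8900A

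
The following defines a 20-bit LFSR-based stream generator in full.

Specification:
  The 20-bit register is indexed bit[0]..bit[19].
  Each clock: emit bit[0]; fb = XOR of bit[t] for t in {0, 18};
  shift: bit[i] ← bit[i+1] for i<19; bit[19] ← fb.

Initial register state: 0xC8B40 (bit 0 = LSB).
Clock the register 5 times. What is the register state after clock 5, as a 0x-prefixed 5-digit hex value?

0xFE45A

reg_0 = 0xC8B40
clock 1: out=0, reg = 0xE45A0
clock 2: out=0, reg = 0xF22D0
clock 3: out=0, reg = 0xF9168
clock 4: out=0, reg = 0xFC8B4
clock 5: out=0, reg = 0xFE45A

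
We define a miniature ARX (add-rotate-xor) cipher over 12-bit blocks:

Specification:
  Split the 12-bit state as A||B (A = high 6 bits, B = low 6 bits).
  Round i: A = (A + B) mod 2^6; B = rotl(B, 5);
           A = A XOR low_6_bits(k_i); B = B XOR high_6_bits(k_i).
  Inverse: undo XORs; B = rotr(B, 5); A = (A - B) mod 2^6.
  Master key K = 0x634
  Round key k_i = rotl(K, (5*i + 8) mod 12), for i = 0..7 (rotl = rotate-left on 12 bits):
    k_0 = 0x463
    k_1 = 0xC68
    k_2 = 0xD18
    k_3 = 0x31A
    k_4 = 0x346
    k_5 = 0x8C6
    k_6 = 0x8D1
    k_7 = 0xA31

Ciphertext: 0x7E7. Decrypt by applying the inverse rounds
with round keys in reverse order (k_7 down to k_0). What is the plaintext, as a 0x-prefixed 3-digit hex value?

0x3FE

s_0 = ciphertext = 0x7E7
s_1 = InvRound(s_0, k_7) = 0x41E
s_2 = InvRound(s_1, k_6) = 0x1BB
s_3 = InvRound(s_2, k_5) = 0x430
s_4 = InvRound(s_3, k_4) = 0x6FB
s_5 = InvRound(s_4, k_3) = 0x4AF
s_6 = InvRound(s_5, k_2) = 0x536
s_7 = InvRound(s_6, k_1) = 0xB8E
s_8 = InvRound(s_7, k_0) = 0x3FE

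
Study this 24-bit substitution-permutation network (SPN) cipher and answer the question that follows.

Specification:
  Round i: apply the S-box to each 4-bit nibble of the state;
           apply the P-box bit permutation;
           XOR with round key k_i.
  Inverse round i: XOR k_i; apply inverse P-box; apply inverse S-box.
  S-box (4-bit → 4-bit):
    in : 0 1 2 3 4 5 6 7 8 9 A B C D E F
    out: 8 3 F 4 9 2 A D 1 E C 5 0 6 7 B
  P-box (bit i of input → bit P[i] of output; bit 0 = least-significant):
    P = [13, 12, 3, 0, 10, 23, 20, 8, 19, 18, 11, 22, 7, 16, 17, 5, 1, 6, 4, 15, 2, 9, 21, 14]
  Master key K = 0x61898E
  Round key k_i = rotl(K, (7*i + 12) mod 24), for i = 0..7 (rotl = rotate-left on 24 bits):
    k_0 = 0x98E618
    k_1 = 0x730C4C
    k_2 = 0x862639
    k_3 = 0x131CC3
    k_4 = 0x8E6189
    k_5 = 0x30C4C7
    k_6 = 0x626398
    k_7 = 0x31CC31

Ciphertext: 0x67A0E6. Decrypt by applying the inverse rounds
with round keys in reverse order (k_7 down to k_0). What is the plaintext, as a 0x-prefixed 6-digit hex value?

0xDAD4F8

s_0 = ciphertext = 0x67A0E6
s_1 = InvRound(s_0, k_7) = 0x4EB9B4
s_2 = InvRound(s_1, k_6) = 0x200ECD
s_3 = InvRound(s_2, k_5) = 0x64C333
s_4 = InvRound(s_3, k_4) = 0xD7745B
s_5 = InvRound(s_4, k_3) = 0x03895B
s_6 = InvRound(s_5, k_2) = 0x5F6DF8
s_7 = InvRound(s_6, k_1) = 0x734108
s_8 = InvRound(s_7, k_0) = 0xDAD4F8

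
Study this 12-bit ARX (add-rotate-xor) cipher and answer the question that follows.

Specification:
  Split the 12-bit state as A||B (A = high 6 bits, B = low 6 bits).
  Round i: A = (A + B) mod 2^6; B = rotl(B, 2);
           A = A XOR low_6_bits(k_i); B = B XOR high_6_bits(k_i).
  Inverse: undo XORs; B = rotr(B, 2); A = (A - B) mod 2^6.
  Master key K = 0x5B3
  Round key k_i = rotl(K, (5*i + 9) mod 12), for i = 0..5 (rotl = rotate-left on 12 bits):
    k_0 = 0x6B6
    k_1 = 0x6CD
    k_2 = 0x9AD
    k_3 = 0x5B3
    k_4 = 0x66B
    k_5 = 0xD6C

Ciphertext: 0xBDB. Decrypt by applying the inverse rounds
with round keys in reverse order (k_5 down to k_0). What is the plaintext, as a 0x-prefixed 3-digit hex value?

s_0 = ciphertext = 0xBDB
s_1 = InvRound(s_0, k_5) = 0x62B
s_2 = InvRound(s_1, k_4) = 0x1EC
s_3 = InvRound(s_2, k_3) = 0x1AE
s_4 = InvRound(s_3, k_2) = 0xA42
s_5 = InvRound(s_4, k_1) = 0x396
s_6 = InvRound(s_5, k_0) = 0xD43

0xD43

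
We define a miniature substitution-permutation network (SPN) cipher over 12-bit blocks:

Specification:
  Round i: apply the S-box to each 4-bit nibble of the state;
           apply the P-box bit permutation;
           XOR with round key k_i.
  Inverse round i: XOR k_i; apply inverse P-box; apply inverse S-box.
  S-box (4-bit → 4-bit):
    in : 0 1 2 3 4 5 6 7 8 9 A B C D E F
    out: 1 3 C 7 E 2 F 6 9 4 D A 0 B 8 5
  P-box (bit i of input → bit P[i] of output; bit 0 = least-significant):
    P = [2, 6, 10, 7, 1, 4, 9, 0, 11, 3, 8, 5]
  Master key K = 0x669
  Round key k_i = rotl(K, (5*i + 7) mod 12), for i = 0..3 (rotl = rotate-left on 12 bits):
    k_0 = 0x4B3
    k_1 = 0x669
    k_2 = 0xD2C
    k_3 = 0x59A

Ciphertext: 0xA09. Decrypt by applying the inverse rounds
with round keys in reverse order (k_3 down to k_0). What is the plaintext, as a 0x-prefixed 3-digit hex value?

0x72D

s_0 = ciphertext = 0xA09
s_1 = InvRound(s_0, k_3) = 0xF62
s_2 = InvRound(s_1, k_2) = 0x5F1
s_3 = InvRound(s_2, k_1) = 0x77E
s_4 = InvRound(s_3, k_0) = 0x72D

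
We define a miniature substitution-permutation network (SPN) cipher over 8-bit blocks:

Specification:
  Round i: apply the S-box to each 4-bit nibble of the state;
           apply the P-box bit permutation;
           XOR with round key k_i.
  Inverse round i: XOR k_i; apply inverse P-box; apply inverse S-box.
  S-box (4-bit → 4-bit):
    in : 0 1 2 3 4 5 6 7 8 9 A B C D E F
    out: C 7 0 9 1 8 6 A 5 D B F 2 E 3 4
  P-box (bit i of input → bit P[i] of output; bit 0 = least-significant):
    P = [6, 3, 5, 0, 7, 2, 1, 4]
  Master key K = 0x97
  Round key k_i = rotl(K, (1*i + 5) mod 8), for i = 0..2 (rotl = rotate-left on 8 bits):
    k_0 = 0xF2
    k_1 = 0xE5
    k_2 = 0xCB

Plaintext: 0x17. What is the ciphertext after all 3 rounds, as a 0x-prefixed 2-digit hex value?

s_0 = plaintext = 0x17
s_1 = Round(s_0, k_0) = 0x7D
s_2 = Round(s_1, k_1) = 0xD8
s_3 = Round(s_2, k_2) = 0xBD

0xBD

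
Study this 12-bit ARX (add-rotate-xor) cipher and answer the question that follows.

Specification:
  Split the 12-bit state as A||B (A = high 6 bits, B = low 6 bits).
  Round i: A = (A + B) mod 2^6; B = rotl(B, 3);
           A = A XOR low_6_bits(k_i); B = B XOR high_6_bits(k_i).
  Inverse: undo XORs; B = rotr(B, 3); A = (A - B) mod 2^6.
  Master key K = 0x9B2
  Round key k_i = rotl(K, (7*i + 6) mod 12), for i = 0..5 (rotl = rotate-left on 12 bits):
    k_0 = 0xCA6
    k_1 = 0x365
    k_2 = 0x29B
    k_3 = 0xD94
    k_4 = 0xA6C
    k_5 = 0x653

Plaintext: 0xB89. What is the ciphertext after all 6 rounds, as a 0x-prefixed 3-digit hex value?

s_0 = plaintext = 0xB89
s_1 = Round(s_0, k_0) = 0x47B
s_2 = Round(s_1, k_1) = 0xA52
s_3 = Round(s_2, k_2) = 0x818
s_4 = Round(s_3, k_3) = 0xB35
s_5 = Round(s_4, k_4) = 0x347
s_6 = Round(s_5, k_5) = 0x1E1

0x1E1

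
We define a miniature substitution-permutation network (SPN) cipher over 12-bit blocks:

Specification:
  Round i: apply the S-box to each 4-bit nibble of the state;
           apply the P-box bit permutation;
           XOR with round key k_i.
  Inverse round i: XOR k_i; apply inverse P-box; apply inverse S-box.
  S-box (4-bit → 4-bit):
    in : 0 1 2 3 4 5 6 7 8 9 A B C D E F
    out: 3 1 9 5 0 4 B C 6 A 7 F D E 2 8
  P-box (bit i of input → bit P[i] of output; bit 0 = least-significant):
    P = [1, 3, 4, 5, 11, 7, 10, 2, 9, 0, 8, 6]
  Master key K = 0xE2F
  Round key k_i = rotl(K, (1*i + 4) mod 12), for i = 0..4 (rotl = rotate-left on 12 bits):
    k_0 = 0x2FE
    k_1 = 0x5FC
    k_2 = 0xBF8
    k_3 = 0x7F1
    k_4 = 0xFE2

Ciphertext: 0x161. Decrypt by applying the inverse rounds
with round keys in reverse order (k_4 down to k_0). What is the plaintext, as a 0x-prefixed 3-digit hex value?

0xE17

s_0 = ciphertext = 0x161
s_1 = InvRound(s_0, k_4) = 0x0A1
s_2 = InvRound(s_1, k_3) = 0xC55
s_3 = InvRound(s_2, k_2) = 0xAD9
s_4 = InvRound(s_3, k_1) = 0xACF
s_5 = InvRound(s_4, k_0) = 0xE17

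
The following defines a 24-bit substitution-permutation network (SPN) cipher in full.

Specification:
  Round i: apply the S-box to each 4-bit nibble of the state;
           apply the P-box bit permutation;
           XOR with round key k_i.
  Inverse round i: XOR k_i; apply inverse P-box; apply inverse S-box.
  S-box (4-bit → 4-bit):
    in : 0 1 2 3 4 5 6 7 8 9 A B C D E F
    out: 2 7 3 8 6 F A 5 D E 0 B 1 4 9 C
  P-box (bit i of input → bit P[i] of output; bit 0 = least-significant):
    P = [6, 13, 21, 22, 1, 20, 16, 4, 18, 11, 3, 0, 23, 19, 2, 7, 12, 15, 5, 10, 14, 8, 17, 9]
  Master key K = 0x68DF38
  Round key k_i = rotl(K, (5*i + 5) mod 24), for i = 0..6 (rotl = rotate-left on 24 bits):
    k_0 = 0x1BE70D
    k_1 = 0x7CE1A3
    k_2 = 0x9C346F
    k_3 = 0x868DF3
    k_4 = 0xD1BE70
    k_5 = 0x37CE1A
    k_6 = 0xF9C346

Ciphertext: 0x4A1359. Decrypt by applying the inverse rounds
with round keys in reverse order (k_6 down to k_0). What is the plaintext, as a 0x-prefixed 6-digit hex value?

0x13D995

s_0 = ciphertext = 0x4A1359
s_1 = InvRound(s_0, k_6) = 0x727F5D
s_2 = InvRound(s_1, k_5) = 0x02DE7B
s_3 = InvRound(s_2, k_4) = 0x7ACF16
s_4 = InvRound(s_3, k_3) = 0xED5E08
s_5 = InvRound(s_4, k_2) = 0xEDD615
s_6 = InvRound(s_5, k_1) = 0x688A50
s_7 = InvRound(s_6, k_0) = 0x13D995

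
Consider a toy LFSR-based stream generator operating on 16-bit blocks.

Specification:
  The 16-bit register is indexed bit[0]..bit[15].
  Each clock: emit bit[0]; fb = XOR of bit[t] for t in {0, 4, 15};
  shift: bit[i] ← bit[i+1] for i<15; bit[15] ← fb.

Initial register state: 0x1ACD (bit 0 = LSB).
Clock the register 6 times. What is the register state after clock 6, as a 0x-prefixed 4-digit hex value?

0x7C6B

reg_0 = 0x1ACD
clock 1: out=1, reg = 0x8D66
clock 2: out=0, reg = 0xC6B3
clock 3: out=1, reg = 0xE359
clock 4: out=1, reg = 0xF1AC
clock 5: out=0, reg = 0xF8D6
clock 6: out=0, reg = 0x7C6B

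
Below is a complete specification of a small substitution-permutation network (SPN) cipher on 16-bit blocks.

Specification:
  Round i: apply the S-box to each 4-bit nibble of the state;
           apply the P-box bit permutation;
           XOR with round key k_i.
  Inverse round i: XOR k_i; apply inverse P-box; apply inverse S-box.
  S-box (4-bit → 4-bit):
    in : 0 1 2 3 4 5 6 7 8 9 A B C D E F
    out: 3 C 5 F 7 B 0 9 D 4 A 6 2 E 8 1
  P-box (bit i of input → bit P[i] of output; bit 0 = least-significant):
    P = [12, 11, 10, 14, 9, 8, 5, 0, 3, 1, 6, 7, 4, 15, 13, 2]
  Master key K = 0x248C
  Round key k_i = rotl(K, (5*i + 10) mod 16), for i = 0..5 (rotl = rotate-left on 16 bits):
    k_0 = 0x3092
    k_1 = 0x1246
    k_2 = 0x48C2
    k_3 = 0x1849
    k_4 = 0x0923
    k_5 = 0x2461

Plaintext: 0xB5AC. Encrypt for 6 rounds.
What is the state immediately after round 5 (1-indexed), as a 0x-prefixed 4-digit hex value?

s_0 = plaintext = 0xB5AC
s_1 = Round(s_0, k_0) = 0x9919
s_2 = Round(s_1, k_1) = 0x3627
s_3 = Round(s_2, k_2) = 0xBAF6
s_4 = Round(s_3, k_3) = 0xBACB
s_5 = Round(s_4, k_4) = 0xA4A1
s_6 = Round(s_5, k_5) = 0xE12E

0xA4A1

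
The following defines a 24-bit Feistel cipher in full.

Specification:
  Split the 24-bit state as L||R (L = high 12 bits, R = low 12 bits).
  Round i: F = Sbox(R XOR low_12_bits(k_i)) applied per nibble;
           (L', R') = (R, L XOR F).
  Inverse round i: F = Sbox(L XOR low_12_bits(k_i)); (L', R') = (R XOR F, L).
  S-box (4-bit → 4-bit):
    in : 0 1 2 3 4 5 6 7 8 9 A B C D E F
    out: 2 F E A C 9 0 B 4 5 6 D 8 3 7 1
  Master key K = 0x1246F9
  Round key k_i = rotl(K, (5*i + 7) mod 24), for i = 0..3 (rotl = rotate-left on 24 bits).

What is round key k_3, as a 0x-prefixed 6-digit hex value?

0x4491BE

K = 0x1246F9
k_0 = rotl(K, (5*0+7) mod 24) = rotl(K, 7) = 0x237C89
k_1 = rotl(K, (5*1+7) mod 24) = rotl(K, 12) = 0x6F9124
k_2 = rotl(K, (5*2+7) mod 24) = rotl(K, 17) = 0xF2248D
k_3 = rotl(K, (5*3+7) mod 24) = rotl(K, 22) = 0x4491BE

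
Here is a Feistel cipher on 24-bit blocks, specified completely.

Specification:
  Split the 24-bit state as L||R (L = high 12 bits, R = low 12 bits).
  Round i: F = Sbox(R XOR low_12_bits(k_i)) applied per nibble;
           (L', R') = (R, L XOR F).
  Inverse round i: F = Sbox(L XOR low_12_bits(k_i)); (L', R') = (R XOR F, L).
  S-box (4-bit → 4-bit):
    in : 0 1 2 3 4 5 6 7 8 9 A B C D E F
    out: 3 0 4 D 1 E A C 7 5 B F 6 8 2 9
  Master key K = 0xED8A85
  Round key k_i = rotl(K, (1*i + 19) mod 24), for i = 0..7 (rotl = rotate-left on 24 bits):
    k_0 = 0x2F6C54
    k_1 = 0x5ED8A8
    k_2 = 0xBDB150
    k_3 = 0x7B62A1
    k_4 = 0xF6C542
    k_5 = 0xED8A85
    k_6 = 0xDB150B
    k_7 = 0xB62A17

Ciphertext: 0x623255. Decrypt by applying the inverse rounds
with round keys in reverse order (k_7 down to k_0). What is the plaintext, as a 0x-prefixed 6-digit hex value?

0xA5F86B

s_0 = ciphertext = 0x623255
s_1 = InvRound(s_0, k_7) = 0x484623
s_2 = InvRound(s_1, k_6) = 0x65A484
s_3 = InvRound(s_2, k_5) = 0x20D65A
s_4 = InvRound(s_3, k_4) = 0xA4320D
s_5 = InvRound(s_4, k_3) = 0x529A43
s_6 = InvRound(s_5, k_2) = 0xB86529
s_7 = InvRound(s_6, k_1) = 0x86BB86
s_8 = InvRound(s_7, k_0) = 0xA5F86B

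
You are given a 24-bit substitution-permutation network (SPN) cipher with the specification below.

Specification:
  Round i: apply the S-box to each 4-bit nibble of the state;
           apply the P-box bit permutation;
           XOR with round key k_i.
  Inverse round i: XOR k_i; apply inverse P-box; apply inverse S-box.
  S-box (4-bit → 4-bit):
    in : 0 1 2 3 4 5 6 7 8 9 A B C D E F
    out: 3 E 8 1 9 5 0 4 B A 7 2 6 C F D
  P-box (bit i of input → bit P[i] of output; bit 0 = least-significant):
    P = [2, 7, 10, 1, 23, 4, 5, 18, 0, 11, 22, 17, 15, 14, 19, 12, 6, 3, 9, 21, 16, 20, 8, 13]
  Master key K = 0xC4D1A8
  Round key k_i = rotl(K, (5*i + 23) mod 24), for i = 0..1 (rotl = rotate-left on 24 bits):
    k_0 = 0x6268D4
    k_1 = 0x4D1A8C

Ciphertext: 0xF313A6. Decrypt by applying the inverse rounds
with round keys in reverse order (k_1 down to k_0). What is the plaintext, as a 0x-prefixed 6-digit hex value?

0x52D254

s_0 = ciphertext = 0xF313A6
s_1 = InvRound(s_0, k_1) = 0xC979F2
s_2 = InvRound(s_1, k_0) = 0x52D254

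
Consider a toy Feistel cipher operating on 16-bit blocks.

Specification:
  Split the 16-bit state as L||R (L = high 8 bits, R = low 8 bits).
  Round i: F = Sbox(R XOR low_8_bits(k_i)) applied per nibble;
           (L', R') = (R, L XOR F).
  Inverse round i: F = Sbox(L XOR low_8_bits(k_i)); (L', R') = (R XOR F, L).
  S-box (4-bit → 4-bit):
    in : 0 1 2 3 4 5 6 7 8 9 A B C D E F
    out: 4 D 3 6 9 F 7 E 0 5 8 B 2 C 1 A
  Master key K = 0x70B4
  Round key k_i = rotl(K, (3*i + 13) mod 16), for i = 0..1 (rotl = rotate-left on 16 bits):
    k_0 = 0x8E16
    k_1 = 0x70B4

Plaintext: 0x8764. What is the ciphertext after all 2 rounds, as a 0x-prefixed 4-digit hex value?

0x64A0

s_0 = plaintext = 0x8764
s_1 = Round(s_0, k_0) = 0x6464
s_2 = Round(s_1, k_1) = 0x64A0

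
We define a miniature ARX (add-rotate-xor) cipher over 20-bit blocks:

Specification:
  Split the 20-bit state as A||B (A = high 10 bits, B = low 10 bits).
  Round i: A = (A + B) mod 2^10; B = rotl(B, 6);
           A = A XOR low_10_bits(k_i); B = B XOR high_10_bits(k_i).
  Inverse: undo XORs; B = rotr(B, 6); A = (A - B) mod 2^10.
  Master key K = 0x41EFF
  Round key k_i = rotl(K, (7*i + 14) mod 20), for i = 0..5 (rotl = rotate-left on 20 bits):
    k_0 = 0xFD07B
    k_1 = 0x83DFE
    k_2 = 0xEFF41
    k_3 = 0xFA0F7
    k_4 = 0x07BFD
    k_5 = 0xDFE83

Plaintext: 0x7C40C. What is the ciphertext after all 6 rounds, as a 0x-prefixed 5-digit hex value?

0x3B8BE

s_0 = plaintext = 0x7C40C
s_1 = Round(s_0, k_0) = 0x618F4
s_2 = Round(s_1, k_1) = 0xE1300
s_3 = Round(s_2, k_2) = 0x7178F
s_4 = Round(s_3, k_3) = 0x68C10
s_5 = Round(s_4, k_4) = 0x9381F
s_6 = Round(s_5, k_5) = 0x3B8BE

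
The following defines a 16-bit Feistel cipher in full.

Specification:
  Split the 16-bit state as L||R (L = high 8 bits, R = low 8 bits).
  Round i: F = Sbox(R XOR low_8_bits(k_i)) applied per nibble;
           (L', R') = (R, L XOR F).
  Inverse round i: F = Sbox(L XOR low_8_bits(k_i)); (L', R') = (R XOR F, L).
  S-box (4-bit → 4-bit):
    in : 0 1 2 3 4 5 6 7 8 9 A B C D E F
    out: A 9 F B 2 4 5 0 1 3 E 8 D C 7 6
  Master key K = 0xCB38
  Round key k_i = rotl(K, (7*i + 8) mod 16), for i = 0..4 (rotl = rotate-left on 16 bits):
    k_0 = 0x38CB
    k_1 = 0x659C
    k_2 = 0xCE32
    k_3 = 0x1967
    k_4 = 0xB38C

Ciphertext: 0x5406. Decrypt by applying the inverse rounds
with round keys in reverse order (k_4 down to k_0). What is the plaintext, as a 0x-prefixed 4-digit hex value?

0x909B

s_0 = ciphertext = 0x5406
s_1 = InvRound(s_0, k_4) = 0xC754
s_2 = InvRound(s_1, k_3) = 0xBEC7
s_3 = InvRound(s_2, k_2) = 0xDABE
s_4 = InvRound(s_3, k_1) = 0x9BDA
s_5 = InvRound(s_4, k_0) = 0x909B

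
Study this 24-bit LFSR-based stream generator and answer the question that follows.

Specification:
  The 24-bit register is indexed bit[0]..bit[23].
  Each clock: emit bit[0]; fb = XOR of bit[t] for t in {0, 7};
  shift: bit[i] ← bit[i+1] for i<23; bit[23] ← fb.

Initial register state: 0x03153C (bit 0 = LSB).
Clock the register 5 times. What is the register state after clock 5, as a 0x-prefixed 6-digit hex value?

0xB018A9

reg_0 = 0x03153C
clock 1: out=0, reg = 0x018A9E
clock 2: out=0, reg = 0x80C54F
clock 3: out=1, reg = 0xC062A7
clock 4: out=1, reg = 0x603153
clock 5: out=1, reg = 0xB018A9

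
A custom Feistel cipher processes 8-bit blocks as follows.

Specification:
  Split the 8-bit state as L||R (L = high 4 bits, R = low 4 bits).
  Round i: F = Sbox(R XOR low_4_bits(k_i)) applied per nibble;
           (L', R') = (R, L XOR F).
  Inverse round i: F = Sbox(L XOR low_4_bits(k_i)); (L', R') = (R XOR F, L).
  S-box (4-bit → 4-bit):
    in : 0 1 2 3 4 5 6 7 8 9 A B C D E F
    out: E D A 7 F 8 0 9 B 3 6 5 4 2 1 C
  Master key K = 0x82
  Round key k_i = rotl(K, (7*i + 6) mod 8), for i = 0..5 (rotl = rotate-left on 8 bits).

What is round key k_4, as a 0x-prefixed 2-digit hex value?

0x0A

K = 0x82
k_0 = rotl(K, (7*0+6) mod 8) = rotl(K, 6) = 0xA0
k_1 = rotl(K, (7*1+6) mod 8) = rotl(K, 5) = 0x50
k_2 = rotl(K, (7*2+6) mod 8) = rotl(K, 4) = 0x28
k_3 = rotl(K, (7*3+6) mod 8) = rotl(K, 3) = 0x14
k_4 = rotl(K, (7*4+6) mod 8) = rotl(K, 2) = 0x0A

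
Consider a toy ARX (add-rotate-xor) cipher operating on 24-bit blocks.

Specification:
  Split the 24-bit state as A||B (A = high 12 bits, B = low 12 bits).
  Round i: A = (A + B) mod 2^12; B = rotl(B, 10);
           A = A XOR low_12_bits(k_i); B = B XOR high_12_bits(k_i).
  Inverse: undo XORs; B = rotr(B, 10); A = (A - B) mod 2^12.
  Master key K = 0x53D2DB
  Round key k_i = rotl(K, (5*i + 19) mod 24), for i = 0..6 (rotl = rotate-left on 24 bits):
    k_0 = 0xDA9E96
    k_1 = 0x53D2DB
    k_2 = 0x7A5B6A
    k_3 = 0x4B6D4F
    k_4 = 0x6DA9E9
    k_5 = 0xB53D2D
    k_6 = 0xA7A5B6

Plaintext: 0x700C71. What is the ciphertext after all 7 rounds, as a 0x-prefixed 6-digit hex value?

s_0 = plaintext = 0x700C71
s_1 = Round(s_0, k_0) = 0xDE7AB5
s_2 = Round(s_1, k_1) = 0xA47390
s_3 = Round(s_2, k_2) = 0x6BD741
s_4 = Round(s_3, k_3) = 0x0B1166
s_5 = Round(s_4, k_4) = 0xBFEE83
s_6 = Round(s_5, k_5) = 0x7AC4F3
s_7 = Round(s_6, k_6) = 0x929746

0x929746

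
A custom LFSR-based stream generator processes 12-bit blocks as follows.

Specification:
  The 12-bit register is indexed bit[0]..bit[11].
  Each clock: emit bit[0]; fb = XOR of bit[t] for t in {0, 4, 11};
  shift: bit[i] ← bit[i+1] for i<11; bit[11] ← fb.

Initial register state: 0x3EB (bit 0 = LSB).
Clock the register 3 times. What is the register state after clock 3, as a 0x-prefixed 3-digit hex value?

0x67D

reg_0 = 0x3EB
clock 1: out=1, reg = 0x9F5
clock 2: out=1, reg = 0xCFA
clock 3: out=0, reg = 0x67D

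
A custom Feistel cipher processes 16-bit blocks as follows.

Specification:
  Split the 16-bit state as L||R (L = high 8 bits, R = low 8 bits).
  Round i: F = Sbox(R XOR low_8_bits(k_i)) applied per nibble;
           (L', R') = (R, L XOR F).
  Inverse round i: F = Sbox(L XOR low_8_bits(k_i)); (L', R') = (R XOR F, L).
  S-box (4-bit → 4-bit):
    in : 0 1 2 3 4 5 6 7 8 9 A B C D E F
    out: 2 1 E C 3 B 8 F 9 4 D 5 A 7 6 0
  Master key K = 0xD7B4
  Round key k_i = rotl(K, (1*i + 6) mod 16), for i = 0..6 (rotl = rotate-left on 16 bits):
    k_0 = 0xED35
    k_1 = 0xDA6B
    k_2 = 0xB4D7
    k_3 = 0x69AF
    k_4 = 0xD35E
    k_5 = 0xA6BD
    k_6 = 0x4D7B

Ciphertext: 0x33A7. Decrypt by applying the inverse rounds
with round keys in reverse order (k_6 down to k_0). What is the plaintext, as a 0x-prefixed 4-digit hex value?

s_0 = ciphertext = 0x33A7
s_1 = InvRound(s_0, k_6) = 0x9E33
s_2 = InvRound(s_1, k_5) = 0xDF9E
s_3 = InvRound(s_2, k_4) = 0x0FDF
s_4 = InvRound(s_3, k_3) = 0x0D0F
s_5 = InvRound(s_4, k_2) = 0x720D
s_6 = InvRound(s_5, k_1) = 0x1972
s_7 = InvRound(s_6, k_0) = 0x9819

0x9819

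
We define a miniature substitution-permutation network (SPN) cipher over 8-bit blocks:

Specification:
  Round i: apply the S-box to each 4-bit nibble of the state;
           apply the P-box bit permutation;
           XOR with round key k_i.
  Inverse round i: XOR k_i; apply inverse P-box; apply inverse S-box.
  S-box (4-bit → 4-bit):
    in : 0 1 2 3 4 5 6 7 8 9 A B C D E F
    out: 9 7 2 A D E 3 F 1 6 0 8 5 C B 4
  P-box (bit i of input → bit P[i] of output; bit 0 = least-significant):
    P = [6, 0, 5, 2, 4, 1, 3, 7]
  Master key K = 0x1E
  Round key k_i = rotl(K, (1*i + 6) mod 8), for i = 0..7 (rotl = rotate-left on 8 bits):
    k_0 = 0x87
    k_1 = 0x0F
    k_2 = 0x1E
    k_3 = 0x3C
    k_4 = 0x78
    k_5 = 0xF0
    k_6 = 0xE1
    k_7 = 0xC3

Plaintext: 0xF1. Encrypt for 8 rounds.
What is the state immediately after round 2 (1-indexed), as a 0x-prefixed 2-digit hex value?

s_0 = plaintext = 0xF1
s_1 = Round(s_0, k_0) = 0xEE
s_2 = Round(s_1, k_1) = 0xD8
s_3 = Round(s_2, k_2) = 0xD6
s_4 = Round(s_3, k_3) = 0xF5
s_5 = Round(s_4, k_4) = 0x55
s_6 = Round(s_5, k_5) = 0x5F
s_7 = Round(s_6, k_6) = 0x4B
s_8 = Round(s_7, k_7) = 0x5F

0xD8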